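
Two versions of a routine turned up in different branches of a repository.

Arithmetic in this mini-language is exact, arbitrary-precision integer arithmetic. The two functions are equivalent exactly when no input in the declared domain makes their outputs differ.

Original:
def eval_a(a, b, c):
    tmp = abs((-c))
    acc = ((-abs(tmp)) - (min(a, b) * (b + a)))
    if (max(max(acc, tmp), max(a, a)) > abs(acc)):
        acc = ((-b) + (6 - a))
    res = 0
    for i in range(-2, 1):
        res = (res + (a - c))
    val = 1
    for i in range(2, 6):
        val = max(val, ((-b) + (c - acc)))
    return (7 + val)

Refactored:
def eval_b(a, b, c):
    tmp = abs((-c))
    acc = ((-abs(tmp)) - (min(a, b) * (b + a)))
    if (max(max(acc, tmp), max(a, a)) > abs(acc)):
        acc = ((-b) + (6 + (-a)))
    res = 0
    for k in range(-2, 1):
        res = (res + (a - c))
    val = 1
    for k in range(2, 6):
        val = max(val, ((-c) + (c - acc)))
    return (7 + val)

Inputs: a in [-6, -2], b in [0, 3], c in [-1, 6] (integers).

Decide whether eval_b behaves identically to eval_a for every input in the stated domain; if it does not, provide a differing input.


At a=-6, b=0, c=-1: eval_a gives 43, eval_b gives 44.
verdict: not equivalent; witness: a=-6, b=0, c=-1


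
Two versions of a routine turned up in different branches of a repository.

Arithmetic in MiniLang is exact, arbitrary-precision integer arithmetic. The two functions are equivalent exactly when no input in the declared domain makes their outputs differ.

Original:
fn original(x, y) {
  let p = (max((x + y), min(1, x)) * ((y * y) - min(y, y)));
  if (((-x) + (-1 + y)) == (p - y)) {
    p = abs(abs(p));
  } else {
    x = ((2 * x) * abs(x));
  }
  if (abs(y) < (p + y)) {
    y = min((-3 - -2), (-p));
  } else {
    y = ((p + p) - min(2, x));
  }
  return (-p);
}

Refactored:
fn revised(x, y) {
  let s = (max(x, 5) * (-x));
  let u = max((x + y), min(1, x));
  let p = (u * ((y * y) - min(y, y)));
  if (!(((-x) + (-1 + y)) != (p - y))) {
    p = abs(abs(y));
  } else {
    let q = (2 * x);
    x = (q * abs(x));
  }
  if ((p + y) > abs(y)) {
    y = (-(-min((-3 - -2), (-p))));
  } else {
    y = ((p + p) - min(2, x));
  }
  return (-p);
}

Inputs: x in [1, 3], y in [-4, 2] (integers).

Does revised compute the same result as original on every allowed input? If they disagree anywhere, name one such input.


Evaluate both at x=1, y=1.
original: p becomes 0; next (((-x) + (-1 + y)) == (p - y)) evaluates to true; next p becomes 0; next (abs(y) < (p + y)) evaluates to false; next y becomes -1; next final value 0
revised: s becomes -5; next u becomes 2; next p becomes 0; next (!(((-x) + (-1 + y)) != (p - y))) evaluates to true; next p becomes 1; next ((p + y) > abs(y)) evaluates to true; next y becomes -1; next final value -1
0 vs -1 — the two versions disagree here.
verdict: not equivalent; witness: x=1, y=1


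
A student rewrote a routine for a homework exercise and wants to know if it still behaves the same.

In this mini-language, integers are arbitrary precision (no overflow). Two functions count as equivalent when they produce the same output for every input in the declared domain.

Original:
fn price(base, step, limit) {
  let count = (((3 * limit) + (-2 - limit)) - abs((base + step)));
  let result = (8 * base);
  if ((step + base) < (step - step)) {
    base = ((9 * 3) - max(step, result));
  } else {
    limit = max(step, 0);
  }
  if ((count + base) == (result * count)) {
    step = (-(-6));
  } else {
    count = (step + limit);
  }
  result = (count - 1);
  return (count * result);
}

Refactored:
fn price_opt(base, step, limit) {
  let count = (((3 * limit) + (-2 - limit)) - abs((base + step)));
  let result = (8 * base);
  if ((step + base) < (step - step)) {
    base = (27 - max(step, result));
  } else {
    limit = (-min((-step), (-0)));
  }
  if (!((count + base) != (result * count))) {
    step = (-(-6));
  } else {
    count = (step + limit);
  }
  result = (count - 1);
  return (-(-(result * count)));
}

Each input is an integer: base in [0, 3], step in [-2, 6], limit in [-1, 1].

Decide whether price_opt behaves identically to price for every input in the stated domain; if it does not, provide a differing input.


Comparing the listings, the differences include: min/max/abs usage differs, arithmetic usage differs, constant usage differs, boolean connective usage differs, comparison usage differs.
Tracing base=3, step=6, limit=-1: price: count=-13, then result=24, then ((step + base) < (step - step)) is false, then limit=6, then ((count + base) == (result * count)) is false, then count=12, then result=11, then returns 132 | price_opt: count=-13, then result=24, then ((step + base) < (step - step)) is false, then limit=6, then (!((count + base) != (result * count))) is false, then count=12, then result=11, then returns 132 — matching result 132.
Every one of the 108 inputs gives matching results.
verdict: equivalent


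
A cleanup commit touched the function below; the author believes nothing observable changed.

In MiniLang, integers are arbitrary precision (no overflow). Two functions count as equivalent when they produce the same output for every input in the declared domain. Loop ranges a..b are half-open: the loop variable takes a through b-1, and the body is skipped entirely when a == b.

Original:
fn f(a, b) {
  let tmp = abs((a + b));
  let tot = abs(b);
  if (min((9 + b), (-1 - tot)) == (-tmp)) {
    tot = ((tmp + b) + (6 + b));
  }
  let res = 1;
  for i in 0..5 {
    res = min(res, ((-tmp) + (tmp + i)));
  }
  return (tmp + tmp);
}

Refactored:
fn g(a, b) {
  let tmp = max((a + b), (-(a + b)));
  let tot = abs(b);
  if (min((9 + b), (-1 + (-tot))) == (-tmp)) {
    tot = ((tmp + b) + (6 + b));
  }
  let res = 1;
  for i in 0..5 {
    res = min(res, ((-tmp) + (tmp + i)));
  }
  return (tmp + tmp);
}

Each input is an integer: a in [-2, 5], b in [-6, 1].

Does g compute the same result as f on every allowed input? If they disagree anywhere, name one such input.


This is a faithful refactor — arithmetic usage differs, and min/max/abs usage differs, but the computed results match everywhere.
As a probe, take a=-2, b=-2: f runs tmp=4, then tot=2, then (min((9 + b), (-1 - tot)) == (-tmp)) is false, then res=1, then (i=0), then res=0, then (i=1), then res=0, then (i=2), then res=0, then (i=3), then res=0, then (i=4), then res=0, then returns 8; g runs tmp=4, then tot=2, then (min((9 + b), (-1 + (-tot))) == (-tmp)) is false, then res=1, then (i=0), then res=0, then (i=1), then res=0, then (i=2), then res=0, then (i=3), then res=0, then (i=4), then res=0, then returns 8; both end at 8.
Sweeping the whole domain (64 inputs) finds no disagreement.
verdict: equivalent


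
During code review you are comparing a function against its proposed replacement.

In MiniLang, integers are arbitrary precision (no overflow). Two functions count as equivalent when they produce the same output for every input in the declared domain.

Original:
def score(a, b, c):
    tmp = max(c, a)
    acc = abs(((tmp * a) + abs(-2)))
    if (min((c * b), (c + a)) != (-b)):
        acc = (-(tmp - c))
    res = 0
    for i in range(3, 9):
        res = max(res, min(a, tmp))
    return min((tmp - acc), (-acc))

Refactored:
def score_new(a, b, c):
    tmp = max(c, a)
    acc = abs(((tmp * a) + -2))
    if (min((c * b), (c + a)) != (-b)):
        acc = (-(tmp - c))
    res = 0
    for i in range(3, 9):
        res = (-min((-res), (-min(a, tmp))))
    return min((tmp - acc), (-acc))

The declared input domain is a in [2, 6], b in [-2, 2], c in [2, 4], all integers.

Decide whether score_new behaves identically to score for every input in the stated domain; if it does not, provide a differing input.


The rewrite breaks on a=2, b=0, c=2, where the results are -6 and -2.
score: tmp = 2; acc = 6; (min((c * b), (c + a)) != (-b)) -> false; res = 0; [i=3]; res = 2; [i=4]; res = 2; [i=5]; res = 2; [i=6]; res = 2; [i=7]; res = 2; [i=8]; res = 2; return -6
score_new: tmp = 2; acc = 2; (min((c * b), (c + a)) != (-b)) -> false; res = 0; [i=3]; res = 2; [i=4]; res = 2; [i=5]; res = 2; [i=6]; res = 2; [i=7]; res = 2; [i=8]; res = 2; return -2
verdict: not equivalent; witness: a=2, b=0, c=2


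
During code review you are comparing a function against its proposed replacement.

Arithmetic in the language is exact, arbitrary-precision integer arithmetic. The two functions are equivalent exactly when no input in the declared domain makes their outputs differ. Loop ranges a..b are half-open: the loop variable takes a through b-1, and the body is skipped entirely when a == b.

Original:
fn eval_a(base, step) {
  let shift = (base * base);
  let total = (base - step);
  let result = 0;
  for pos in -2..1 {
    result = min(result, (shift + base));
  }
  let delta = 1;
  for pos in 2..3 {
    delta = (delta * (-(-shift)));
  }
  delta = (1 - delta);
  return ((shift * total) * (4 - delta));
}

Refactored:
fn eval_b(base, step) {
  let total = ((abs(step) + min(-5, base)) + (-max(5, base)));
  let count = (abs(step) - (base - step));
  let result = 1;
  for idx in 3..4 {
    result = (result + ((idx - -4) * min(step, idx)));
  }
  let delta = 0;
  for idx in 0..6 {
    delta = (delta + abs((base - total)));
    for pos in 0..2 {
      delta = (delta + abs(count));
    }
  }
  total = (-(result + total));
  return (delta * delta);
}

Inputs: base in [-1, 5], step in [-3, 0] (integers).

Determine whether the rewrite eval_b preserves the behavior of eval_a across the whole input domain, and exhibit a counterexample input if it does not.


At base=-1, step=-3: eval_a gives 8, eval_b gives 2304.
verdict: not equivalent; witness: base=-1, step=-3


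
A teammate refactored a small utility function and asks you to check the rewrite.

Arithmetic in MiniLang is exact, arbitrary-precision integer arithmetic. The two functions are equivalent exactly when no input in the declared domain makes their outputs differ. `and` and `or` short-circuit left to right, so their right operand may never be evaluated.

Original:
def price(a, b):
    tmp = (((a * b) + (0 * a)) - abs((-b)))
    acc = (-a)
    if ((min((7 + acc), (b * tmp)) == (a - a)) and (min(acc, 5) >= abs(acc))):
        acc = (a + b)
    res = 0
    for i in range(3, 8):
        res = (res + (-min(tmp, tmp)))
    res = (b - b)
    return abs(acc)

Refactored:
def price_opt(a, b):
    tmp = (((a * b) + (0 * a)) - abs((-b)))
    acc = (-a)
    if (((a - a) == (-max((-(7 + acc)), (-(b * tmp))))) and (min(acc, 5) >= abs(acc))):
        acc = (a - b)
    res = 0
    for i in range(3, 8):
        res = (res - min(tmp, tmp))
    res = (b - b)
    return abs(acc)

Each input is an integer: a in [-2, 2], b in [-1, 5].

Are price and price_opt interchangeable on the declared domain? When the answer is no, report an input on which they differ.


Run the pair on a=-1, b=-1.
price: tmp=0, then acc=1, then ((min((7 + acc), (b * tmp)) == (a - a)) and (min(acc, 5) >= abs(acc))) is true, then acc=-2, then res=0, then (i=3), then res=0, then (i=4), then res=0, then (i=5), then res=0, then (i=6), then res=0, then (i=7), then res=0, then res=0, then returns 2
price_opt: tmp=0, then acc=1, then (((a - a) == (-max((-(7 + acc)), (-(b * tmp))))) and (min(acc, 5) >= abs(acc))) is true, then acc=0, then res=0, then (i=3), then res=0, then (i=4), then res=0, then (i=5), then res=0, then (i=6), then res=0, then (i=7), then res=0, then res=0, then returns 0
2 != 0, so the rewrite changes behavior.
verdict: not equivalent; witness: a=-1, b=-1


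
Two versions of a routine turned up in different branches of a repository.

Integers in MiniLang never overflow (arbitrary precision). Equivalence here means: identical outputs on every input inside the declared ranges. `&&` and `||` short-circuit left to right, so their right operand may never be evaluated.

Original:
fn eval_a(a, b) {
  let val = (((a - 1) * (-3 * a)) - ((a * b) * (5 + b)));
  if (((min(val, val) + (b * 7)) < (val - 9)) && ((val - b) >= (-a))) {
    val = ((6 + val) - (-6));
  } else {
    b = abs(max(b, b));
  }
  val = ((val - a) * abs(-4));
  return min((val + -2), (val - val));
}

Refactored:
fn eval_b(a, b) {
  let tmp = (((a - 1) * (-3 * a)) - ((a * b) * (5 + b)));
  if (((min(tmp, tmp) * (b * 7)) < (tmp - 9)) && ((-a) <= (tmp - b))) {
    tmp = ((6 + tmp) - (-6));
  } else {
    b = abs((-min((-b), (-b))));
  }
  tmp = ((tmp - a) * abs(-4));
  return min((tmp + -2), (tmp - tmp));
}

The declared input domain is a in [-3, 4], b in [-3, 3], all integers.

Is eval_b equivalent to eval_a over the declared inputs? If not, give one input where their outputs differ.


Run the pair on a=0, b=-3.
eval_a: val = 0; (((min(val, val) + (b * 7)) < (val - 9)) && ((val - b) >= (-a))) -> true; val = 12; val = 48; return 0
eval_b: tmp = 0; (((min(tmp, tmp) * (b * 7)) < (tmp - 9)) && ((-a) <= (tmp - b))) -> false; b = 3; tmp = 0; return -2
0 against -2: the behavior changed.
verdict: not equivalent; witness: a=0, b=-3


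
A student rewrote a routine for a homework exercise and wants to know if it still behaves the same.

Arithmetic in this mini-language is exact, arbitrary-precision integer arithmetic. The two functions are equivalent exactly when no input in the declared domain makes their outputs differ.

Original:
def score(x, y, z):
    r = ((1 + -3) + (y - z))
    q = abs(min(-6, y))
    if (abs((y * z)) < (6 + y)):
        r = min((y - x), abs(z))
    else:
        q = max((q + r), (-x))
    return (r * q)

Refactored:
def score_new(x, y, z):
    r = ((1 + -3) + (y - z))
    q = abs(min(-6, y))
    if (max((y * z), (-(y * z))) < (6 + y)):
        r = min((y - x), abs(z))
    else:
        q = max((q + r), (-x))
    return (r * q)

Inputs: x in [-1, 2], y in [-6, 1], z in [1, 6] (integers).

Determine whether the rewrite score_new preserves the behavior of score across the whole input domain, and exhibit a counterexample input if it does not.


Comparing the listings, the differences include: min/max/abs usage differs; arithmetic usage differs.
One worked example (x=-1, y=1, z=6) — score: r=-7, then q=6, then (abs((y * z)) < (6 + y)) is true, then r=2, then returns 12; score_new: r=-7, then q=6, then (max((y * z), (-(y * z))) < (6 + y)) is true, then r=2, then returns 12; agreement on 12.
Checked all 192 inputs in the declared domain: the outputs agree on every one.
verdict: equivalent


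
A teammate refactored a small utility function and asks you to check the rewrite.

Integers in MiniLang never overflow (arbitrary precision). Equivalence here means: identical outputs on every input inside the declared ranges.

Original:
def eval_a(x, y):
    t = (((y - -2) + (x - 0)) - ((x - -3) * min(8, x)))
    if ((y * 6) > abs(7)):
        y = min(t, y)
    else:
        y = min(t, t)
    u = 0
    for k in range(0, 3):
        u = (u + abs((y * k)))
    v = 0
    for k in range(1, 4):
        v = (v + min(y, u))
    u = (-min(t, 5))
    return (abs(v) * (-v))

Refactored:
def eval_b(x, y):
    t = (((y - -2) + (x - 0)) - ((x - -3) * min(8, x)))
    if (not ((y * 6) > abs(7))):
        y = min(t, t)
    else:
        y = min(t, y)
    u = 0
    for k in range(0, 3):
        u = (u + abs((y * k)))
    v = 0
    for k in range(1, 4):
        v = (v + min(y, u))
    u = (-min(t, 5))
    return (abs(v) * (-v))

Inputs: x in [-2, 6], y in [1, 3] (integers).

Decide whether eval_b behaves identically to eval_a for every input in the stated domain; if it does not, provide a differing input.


Reading the diff, among the changes: boolean connective usage differs.
One worked example (x=0, y=2) — eval_a: t = 4; ((y * 6) > abs(7)) -> true; y = 2; u = 0; [k=0]; u = 0; [k=1]; u = 2; [k=2]; u = 6; v = 0; [k=1]; v = 2; [k=2]; v = 4; [k=3]; v = 6; u = -4; return -36; eval_b: t = 4; (not ((y * 6) > abs(7))) -> false; y = 2; u = 0; [k=0]; u = 0; [k=1]; u = 2; [k=2]; u = 6; v = 0; [k=1]; v = 2; [k=2]; v = 4; [k=3]; v = 6; u = -4; return -36; agreement on -36.
An exhaustive pass over the 27 declared inputs shows identical outputs.
verdict: equivalent


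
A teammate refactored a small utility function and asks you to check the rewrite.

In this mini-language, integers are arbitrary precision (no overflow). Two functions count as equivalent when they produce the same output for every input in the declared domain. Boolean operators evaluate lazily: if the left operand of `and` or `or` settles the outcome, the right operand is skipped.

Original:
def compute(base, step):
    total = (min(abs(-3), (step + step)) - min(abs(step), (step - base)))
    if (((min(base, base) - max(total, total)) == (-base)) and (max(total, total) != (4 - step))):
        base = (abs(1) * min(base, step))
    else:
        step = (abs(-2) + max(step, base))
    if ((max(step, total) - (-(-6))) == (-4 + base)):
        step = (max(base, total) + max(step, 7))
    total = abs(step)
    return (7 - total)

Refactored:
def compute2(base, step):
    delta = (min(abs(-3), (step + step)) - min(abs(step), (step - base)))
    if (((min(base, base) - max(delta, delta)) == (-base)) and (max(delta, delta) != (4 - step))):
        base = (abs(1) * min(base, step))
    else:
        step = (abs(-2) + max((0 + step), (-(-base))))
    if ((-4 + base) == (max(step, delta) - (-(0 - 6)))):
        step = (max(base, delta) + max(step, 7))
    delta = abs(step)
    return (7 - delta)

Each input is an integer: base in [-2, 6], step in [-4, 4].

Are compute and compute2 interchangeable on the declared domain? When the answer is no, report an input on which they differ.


Behavior is preserved: although arithmetic usage differs, constant usage differs, local variable names differ, the outputs never diverge.
One worked example (base=2, step=2) — compute: total := 3 | (((min(base, base) - max(total, total)) == (-base)) and (max(total, total) != (4 - step))): false | step := 4 | ((max(step, total) - (-(-6))) == (-4 + base)): true | step := 10 | total := 10 | result -3; compute2: delta := 3 | (((min(base, base) - max(delta, delta)) == (-base)) and (max(delta, delta) != (4 - step))): false | step := 4 | ((-4 + base) == (max(step, delta) - (-(0 - 6)))): true | step := 10 | delta := 10 | result -3; agreement on -3.
An exhaustive pass over the 81 declared inputs shows identical outputs.
verdict: equivalent


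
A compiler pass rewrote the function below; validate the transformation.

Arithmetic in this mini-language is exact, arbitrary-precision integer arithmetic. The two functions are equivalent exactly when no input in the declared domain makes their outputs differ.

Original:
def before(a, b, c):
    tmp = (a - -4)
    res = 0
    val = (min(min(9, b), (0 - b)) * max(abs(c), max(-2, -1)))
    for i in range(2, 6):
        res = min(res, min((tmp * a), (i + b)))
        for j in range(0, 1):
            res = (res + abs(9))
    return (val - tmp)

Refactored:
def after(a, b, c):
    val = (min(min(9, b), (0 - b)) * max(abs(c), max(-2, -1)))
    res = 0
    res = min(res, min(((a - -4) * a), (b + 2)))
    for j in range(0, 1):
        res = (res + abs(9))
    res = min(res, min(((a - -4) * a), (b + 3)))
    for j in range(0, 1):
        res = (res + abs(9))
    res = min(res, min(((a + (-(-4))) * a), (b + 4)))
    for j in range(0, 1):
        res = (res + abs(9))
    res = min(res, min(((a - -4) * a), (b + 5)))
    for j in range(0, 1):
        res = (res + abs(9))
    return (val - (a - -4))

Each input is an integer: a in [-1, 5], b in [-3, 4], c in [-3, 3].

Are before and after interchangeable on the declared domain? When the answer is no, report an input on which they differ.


The two are interchangeable: local variable names differ; and arithmetic usage differs; and statement counts differ; and min/max/abs usage differs; and constant usage differs; and loop structure differs, and every declared input agrees.
Tracing a=-1, b=2, c=2: before: tmp becomes 3; next res becomes 0; next val becomes -4; next at i=2:; next res becomes -3; next at j=0:; next res becomes 6; next at i=3:; next res becomes -3; next at j=0:; next res becomes 6; next at i=4:; next res becomes -3; next at j=0:; next res becomes 6; next at i=5:; next res becomes -3; next at j=0:; next res becomes 6; next final value -7 | after: val becomes -4; next res becomes 0; next res becomes -3; next at j=0:; next res becomes 6; next res becomes -3; next at j=0:; next res becomes 6; next res becomes -3; next at j=0:; next res becomes 6; next res becomes -3; next at j=0:; next res becomes 6; next final value -7 — matching result -7.
Across all 392 domain points the two functions coincide.
verdict: equivalent


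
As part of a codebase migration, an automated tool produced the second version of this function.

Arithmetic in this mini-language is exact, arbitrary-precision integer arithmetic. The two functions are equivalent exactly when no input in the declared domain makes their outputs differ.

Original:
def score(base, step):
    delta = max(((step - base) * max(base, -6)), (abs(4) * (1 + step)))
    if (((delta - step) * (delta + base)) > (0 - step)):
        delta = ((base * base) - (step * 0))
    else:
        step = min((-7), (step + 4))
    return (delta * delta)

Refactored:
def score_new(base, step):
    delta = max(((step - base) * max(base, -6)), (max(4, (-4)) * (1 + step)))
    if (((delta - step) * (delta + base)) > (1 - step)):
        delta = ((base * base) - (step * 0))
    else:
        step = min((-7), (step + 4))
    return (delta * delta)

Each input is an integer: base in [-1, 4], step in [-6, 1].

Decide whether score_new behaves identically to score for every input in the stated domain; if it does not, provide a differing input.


These are not equivalent — on base=2, step=-1 the outputs split (16 vs 0).
score: delta = 0; (((delta - step) * (delta + base)) > (0 - step)) -> true; delta = 4; return 16
score_new: delta = 0; (((delta - step) * (delta + base)) > (1 - step)) -> false; step = -7; return 0
verdict: not equivalent; witness: base=2, step=-1


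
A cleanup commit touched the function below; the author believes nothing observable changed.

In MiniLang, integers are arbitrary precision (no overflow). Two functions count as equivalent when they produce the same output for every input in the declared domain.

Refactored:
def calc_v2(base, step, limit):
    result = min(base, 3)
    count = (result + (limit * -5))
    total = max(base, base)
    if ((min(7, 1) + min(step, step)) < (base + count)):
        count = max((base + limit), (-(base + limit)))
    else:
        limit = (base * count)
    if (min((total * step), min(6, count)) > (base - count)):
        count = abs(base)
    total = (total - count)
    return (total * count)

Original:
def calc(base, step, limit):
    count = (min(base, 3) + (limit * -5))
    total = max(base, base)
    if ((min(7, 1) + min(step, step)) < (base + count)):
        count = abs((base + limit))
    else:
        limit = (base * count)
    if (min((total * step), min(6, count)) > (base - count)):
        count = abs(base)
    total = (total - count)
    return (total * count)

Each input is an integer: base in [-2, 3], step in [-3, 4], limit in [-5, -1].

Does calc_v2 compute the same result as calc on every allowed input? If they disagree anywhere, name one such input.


The two are interchangeable: min/max/abs usage differs; local variable names differ; statement counts differ; arithmetic usage differs, and every declared input agrees.
Tracing base=2, step=0, limit=-4: calc: count := 22 | total := 2 | ((min(7, 1) + min(step, step)) < (base + count)): true | count := 2 | (min((total * step), min(6, count)) > (base - count)): false | total := 0 | result 0 | calc_v2: result := 2 | count := 22 | total := 2 | ((min(7, 1) + min(step, step)) < (base + count)): true | count := 2 | (min((total * step), min(6, count)) > (base - count)): false | total := 0 | result 0 — matching result 0.
An exhaustive pass over the 240 declared inputs shows identical outputs.
verdict: equivalent


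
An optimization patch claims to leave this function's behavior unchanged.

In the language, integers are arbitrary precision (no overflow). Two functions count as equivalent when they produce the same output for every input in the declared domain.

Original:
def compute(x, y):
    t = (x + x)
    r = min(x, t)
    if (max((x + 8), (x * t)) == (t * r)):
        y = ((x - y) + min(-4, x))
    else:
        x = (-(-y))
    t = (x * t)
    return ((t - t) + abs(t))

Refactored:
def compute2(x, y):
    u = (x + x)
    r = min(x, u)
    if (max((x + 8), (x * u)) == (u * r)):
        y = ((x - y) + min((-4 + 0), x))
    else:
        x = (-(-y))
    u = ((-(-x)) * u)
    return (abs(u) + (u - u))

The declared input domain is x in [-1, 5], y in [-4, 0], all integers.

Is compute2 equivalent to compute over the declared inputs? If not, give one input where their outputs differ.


The two are interchangeable: constant usage differs, local variable names differ, arithmetic usage differs, and every declared input agrees.
Spot check at x=0, y=-2 — compute: t becomes 0; next r becomes 0; next (max((x + 8), (x * t)) == (t * r)) evaluates to false; next x becomes -2; next t becomes 0; next final value 0. compute2: u becomes 0; next r becomes 0; next (max((x + 8), (x * u)) == (u * r)) evaluates to false; next x becomes -2; next u becomes 0; next final value 0. Both give 0.
Across all 35 domain points the two functions coincide.
verdict: equivalent


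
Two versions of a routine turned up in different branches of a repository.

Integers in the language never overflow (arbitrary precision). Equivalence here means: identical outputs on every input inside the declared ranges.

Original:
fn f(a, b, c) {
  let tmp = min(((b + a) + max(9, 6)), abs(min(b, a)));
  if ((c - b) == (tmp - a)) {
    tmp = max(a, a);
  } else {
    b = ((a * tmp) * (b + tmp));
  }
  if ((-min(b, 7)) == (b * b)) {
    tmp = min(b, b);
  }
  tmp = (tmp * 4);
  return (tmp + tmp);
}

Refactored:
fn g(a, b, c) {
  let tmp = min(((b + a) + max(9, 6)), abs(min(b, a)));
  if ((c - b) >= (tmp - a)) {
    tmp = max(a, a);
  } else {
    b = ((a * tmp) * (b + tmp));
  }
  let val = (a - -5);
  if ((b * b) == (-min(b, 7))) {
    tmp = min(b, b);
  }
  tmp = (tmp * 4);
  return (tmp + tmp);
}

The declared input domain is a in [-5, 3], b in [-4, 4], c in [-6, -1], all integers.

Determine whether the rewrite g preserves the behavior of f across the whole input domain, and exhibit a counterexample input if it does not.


These are not equivalent — on a=2, b=-4, c=-1 the outputs split (0 vs 16).
f: tmp = 4; ((c - b) == (tmp - a)) -> false; b = 0; ((-min(b, 7)) == (b * b)) -> true; tmp = 0; tmp = 0; return 0
g: tmp = 4; ((c - b) >= (tmp - a)) -> true; tmp = 2; val = 7; ((b * b) == (-min(b, 7))) -> false; tmp = 8; return 16
verdict: not equivalent; witness: a=2, b=-4, c=-1


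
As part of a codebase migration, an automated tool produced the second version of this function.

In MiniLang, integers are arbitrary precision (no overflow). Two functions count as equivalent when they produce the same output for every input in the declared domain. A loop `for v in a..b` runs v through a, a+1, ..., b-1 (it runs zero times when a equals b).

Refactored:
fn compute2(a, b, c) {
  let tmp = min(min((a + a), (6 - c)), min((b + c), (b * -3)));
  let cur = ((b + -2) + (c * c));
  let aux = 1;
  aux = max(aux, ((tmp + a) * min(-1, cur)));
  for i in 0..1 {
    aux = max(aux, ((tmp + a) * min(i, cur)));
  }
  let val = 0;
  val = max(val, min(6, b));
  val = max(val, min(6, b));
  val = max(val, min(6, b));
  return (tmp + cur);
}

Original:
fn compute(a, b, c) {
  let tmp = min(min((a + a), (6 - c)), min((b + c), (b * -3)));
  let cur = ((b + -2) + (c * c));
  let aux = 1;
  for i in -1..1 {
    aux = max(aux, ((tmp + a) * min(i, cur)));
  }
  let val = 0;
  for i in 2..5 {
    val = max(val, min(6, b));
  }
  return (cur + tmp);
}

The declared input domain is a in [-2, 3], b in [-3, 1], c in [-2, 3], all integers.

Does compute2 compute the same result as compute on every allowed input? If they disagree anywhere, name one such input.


Reading the diff, among the changes: loop structure differs; arithmetic usage differs; constant usage differs; statement counts differ; min/max/abs usage differs.
Tracing a=-2, b=-2, c=2: compute: tmp := -4 | cur := 0 | aux := 1 | iter i=-1: | aux := 6 | iter i=0: | aux := 6 | val := 0 | iter i=2: | val := 0 | iter i=3: | val := 0 | iter i=4: | val := 0 | result -4 | compute2: tmp := -4 | cur := 0 | aux := 1 | aux := 6 | iter i=0: | aux := 6 | val := 0 | val := 0 | val := 0 | val := 0 | result -4 — matching result -4.
Sweeping the whole domain (180 inputs) finds no disagreement.
verdict: equivalent


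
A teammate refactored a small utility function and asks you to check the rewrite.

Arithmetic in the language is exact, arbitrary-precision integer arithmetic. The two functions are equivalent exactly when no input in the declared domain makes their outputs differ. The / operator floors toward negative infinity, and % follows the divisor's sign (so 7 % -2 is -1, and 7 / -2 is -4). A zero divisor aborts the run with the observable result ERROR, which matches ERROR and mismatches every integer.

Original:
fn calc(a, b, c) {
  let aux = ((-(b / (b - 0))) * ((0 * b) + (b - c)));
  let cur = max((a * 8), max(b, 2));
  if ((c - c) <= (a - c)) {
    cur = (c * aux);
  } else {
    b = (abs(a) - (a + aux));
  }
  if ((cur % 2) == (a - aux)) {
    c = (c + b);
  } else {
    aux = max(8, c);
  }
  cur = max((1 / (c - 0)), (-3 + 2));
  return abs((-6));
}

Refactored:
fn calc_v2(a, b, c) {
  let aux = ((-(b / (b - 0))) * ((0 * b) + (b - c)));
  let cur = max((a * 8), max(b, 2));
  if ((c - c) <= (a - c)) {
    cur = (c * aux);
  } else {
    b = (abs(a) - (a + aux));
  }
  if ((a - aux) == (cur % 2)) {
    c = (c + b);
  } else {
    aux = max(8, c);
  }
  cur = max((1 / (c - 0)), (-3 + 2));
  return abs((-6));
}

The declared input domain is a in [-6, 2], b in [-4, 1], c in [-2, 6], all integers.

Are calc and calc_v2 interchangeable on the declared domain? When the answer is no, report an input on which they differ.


Equivalent — the differences include same computation, different form, yet no declared input distinguishes the two.
One worked example (a=-3, b=0, c=6) — calc: division by zero -> ERROR; calc_v2: division by zero -> ERROR; agreement on ERROR.
Across all 486 domain points the two functions coincide.
verdict: equivalent


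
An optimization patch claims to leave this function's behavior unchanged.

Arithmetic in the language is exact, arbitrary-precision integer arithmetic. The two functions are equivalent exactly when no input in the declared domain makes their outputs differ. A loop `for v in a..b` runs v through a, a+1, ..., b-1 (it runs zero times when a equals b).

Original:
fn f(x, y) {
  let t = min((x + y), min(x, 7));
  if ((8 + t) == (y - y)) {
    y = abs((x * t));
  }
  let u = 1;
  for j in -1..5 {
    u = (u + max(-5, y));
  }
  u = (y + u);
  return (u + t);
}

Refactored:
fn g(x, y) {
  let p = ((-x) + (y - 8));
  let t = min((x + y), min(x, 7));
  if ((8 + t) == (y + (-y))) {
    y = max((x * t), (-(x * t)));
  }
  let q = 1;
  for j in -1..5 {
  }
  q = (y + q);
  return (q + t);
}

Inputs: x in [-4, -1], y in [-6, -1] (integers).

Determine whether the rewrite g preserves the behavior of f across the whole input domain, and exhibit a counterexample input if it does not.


The rewrite breaks on x=-4, y=-6, where the results are -45 and -15.
f: t = -10; ((8 + t) == (y - y)) -> false; u = 1; [j=-1]; u = -4; [j=0]; u = -9; [j=1]; u = -14; [j=2]; u = -19; [j=3]; u = -24; [j=4]; u = -29; u = -35; return -45
g: p = -10; t = -10; ((8 + t) == (y + (-y))) -> false; q = 1; [j=-1]; [j=0]; [j=1]; [j=2]; [j=3]; [j=4]; q = -5; return -15
verdict: not equivalent; witness: x=-4, y=-6


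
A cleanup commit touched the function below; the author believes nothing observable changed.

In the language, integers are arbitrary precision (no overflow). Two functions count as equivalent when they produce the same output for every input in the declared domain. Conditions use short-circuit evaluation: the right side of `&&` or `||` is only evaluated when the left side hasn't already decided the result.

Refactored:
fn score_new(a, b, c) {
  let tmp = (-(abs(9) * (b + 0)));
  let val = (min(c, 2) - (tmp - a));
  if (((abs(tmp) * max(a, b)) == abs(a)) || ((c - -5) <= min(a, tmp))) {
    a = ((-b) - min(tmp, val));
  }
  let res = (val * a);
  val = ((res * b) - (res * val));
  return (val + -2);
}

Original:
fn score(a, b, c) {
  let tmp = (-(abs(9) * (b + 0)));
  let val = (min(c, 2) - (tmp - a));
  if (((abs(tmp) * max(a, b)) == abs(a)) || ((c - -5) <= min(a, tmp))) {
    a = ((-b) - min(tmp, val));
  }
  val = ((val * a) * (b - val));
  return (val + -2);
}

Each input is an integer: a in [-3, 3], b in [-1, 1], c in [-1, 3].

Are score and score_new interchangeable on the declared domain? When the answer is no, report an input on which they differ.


Changes here: arithmetic usage differs; statement counts differ; local variable names differ; the full 105-point sweep finds no disagreement.
verdict: equivalent


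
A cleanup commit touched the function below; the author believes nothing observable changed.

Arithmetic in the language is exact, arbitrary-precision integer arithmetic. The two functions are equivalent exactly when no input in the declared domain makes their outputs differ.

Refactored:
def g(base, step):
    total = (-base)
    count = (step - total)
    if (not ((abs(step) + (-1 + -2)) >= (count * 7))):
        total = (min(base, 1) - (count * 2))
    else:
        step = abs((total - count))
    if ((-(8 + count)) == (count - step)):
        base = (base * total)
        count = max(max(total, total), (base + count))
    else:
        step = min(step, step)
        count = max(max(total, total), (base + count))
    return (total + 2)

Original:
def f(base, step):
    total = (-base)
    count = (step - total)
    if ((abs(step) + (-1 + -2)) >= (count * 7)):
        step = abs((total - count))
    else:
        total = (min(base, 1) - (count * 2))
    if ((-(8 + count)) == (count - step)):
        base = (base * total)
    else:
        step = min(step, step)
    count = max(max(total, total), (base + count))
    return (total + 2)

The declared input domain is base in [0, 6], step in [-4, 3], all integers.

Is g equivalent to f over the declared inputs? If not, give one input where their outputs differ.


Side by side, the visible changes include: statement counts differ; also arithmetic usage differs; also min/max/abs usage differs; also boolean connective usage differs.
Spot check at base=0, step=-4 — f: total := 0 | count := -4 | ((abs(step) + (-1 + -2)) >= (count * 7)): true | step := 4 | ((-(8 + count)) == (count - step)): false | step := 4 | count := 0 | result 2. g: total := 0 | count := -4 | (not ((abs(step) + (-1 + -2)) >= (count * 7))): false | step := 4 | ((-(8 + count)) == (count - step)): false | step := 4 | count := 0 | result 2. Both give 2.
Sweeping the whole domain (56 inputs) finds no disagreement.
verdict: equivalent


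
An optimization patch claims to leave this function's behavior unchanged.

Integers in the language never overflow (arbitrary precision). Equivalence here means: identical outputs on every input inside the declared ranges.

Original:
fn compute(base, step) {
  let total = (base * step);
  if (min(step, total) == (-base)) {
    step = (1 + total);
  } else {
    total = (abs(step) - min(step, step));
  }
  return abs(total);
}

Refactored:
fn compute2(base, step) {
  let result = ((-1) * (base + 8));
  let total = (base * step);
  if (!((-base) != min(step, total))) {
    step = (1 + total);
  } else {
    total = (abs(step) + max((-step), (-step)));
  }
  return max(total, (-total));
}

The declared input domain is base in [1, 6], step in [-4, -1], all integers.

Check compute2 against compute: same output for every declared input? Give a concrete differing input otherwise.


Although arithmetic usage differs; local variable names differ; statement counts differ; comparison usage differs; constant usage differs; min/max/abs usage differs; boolean connective usage differs, 24/24 inputs agree.
verdict: equivalent


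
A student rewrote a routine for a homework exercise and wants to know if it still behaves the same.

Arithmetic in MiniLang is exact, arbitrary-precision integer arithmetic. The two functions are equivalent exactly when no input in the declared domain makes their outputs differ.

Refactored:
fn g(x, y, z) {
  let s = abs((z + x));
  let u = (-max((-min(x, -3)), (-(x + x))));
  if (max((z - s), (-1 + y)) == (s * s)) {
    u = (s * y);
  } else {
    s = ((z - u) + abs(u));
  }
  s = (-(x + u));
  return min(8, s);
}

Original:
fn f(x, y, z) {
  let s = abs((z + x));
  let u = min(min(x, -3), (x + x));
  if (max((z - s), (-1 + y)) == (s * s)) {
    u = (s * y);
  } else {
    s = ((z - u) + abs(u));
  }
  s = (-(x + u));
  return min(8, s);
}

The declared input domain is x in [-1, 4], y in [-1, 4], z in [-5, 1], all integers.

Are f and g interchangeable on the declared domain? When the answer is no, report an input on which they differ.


Behavior is preserved: although min/max/abs usage differs, the outputs never diverge.
Tracing x=1, y=0, z=-3: f: s := 2 | u := -3 | (max((z - s), (-1 + y)) == (s * s)): false | s := 3 | s := 2 | result 2 | g: s := 2 | u := -3 | (max((z - s), (-1 + y)) == (s * s)): false | s := 3 | s := 2 | result 2 — matching result 2.
Checked all 252 inputs in the declared domain: the outputs agree on every one.
verdict: equivalent


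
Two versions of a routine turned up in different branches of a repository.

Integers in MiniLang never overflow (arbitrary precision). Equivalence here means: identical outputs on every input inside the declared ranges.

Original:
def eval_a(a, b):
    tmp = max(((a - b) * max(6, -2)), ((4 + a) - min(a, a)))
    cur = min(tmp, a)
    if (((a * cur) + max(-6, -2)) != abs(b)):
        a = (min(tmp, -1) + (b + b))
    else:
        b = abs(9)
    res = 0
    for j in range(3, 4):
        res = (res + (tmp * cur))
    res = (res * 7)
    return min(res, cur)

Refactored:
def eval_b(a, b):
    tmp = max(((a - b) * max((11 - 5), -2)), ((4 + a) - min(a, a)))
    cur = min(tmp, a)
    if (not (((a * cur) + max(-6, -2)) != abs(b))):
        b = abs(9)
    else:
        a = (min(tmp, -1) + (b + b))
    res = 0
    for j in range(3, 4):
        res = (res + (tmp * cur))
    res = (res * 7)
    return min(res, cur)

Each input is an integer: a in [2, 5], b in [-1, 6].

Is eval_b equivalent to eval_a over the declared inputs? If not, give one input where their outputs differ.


Equivalent — the differences include constant usage differs, arithmetic usage differs, boolean connective usage differs, yet no declared input distinguishes the two.
Tracing a=4, b=6: eval_a: tmp := 4 | cur := 4 | (((a * cur) + max(-6, -2)) != abs(b)): true | a := 11 | res := 0 | iter j=3: | res := 16 | res := 112 | result 4 | eval_b: tmp := 4 | cur := 4 | (not (((a * cur) + max(-6, -2)) != abs(b))): false | a := 11 | res := 0 | iter j=3: | res := 16 | res := 112 | result 4 — matching result 4.
Every one of the 32 inputs gives matching results.
verdict: equivalent


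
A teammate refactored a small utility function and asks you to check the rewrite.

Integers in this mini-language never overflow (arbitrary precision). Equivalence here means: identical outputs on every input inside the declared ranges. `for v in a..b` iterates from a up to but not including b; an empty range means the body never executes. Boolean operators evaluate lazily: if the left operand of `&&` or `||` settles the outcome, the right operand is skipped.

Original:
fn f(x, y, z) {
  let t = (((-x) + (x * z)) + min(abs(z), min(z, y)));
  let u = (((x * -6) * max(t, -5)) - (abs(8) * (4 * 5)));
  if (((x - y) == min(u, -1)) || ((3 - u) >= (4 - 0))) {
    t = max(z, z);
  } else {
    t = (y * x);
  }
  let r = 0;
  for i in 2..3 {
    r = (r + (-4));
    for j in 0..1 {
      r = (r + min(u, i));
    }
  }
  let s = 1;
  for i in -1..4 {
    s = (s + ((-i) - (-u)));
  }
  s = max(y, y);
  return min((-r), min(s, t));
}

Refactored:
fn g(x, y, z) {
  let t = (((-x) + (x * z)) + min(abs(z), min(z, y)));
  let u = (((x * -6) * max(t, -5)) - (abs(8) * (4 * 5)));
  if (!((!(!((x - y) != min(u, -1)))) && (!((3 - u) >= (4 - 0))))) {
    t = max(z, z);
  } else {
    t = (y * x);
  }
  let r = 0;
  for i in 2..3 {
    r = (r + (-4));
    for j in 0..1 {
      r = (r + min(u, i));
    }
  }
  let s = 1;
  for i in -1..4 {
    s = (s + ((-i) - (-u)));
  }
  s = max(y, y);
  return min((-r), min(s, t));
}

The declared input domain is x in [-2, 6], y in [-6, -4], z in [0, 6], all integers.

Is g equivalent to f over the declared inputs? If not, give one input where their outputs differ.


Behavior is preserved: although comparison usage differs; boolean connective usage differs, the outputs never diverge.
As a probe, take x=6, y=-5, z=6: f runs t becomes 25; next u becomes -1060; next (((x - y) == min(u, -1)) || ((3 - u) >= (4 - 0))) evaluates to true; next t becomes 6; next r becomes 0; next at i=2:; next r becomes -4; next at j=0:; next r becomes -1064; next s becomes 1; next at i=-1:; next s becomes -1058; next at i=0:; next s becomes -2118; next at i=1:; next s becomes -3179; next at i=2:; next s becomes -4241; next at i=3:; next s becomes -5304; next s becomes -5; next final value -5; g runs t becomes 25; next u becomes -1060; next (!((!(!((x - y) != min(u, -1)))) && (!((3 - u) >= (4 - 0))))) evaluates to true; next t becomes 6; next r becomes 0; next at i=2:; next r becomes -4; next at j=0:; next r becomes -1064; next s becomes 1; next at i=-1:; next s becomes -1058; next at i=0:; next s becomes -2118; next at i=1:; next s becomes -3179; next at i=2:; next s becomes -4241; next at i=3:; next s becomes -5304; next s becomes -5; next final value -5; both end at -5.
Across all 189 domain points the two functions coincide.
verdict: equivalent
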